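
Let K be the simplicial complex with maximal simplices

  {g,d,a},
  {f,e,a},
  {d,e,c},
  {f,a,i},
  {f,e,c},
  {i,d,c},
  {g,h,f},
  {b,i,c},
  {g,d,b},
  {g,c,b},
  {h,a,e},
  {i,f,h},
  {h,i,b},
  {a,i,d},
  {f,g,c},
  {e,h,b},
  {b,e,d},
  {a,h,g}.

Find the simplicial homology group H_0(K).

H_0 ≅ Z.

We work with the vertex ordering a < b < c < d < e < f < g < h < i. The simplices of K, each written with vertices in increasing order, are:

  0-simplices (9): a, b, c, d, e, f, g, h, i
  1-simplices (27): ad, ae, af, ag, ah, ai, bc, bd, be, bg, bh, bi, cd, ce, cf, cg, ci, de, dg, di, ef, eh, fg, fh, fi, gh, hi
  2-simplices (18): adg, adi, aef, aeh, afi, agh, bcg, bci, bde, bdg, beh, bhi, cde, cdi, cef, cfg, fgh, fhi

Hence C_0 ≅ Z^9, C_1 ≅ Z^27, C_2 ≅ Z^18.

The boundary map ∂_1: C_1 → C_0 is given by ∂[p,q] = [q] − [p].
The 9×27 boundary matrix has rank 8 and Smith normal form diag(1,1,1,1,1,1,1,1).

∂_2: C_2 → C_1 sends each 2-simplex [p,q,r] to [q,r] − [p,r] + [p,q]. For instance
  ∂cef = ef − cf + ce,
  ∂afi = fi − ai + af.
This gives a 27×18 integer matrix of rank 18; reducing to Smith normal form yields diagonal entries (1,1,1,1,1,1,1,1,1,1,1,1,1,1,1,1,1,2).

Computing H_k = (kernel of ∂_k) / (image of ∂_{k+1}):

  H_0: rank C_0 − rank ∂_1 = 9 − 8 = 1, and the invariant factors of ∂_1 are all 1, so H_0 = Z.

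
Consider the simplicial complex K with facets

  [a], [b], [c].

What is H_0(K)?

H_0 = Z^3.

K has 3 vertices.
rank ∂_0 = 0, rank ∂_1 = 0 ⇒ b_0 = 3 − 0 − 0 = 3. So H_0 = Z^3.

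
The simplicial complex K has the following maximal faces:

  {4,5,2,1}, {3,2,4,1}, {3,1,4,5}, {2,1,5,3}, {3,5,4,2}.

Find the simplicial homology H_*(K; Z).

H_0 = Z,  H_1 = 0,  H_2 = 0,  H_3 = Z.

K has 5 vertices, 10 edges, 10 triangles, 5 3-simplices.
rank ∂_0 = 0, rank ∂_1 = 4 ⇒ b_0 = 5 − 0 − 4 = 1; all invariant factors of ∂_1 are 1 so no torsion. So H_0 ≅ Z.
rank ∂_1 = 4, rank ∂_2 = 6 ⇒ b_1 = 10 − 4 − 6 = 0; all invariant factors of ∂_2 are 1 so no torsion. So H_1 ≅ 0.
rank ∂_2 = 6, rank ∂_3 = 4 ⇒ b_2 = 10 − 6 − 4 = 0; all invariant factors of ∂_3 are 1 so no torsion. So H_2 ≅ 0.
rank ∂_3 = 4, rank ∂_4 = 0 ⇒ b_3 = 5 − 4 − 0 = 1. So H_3 ≅ Z.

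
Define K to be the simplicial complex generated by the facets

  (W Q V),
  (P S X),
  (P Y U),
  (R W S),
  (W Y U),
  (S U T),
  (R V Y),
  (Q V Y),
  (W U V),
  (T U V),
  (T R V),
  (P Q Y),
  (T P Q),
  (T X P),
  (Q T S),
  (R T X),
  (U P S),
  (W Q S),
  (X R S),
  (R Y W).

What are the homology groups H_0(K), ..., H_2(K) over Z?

Take the total order P < Q < R < S < T < U < V < W < X < Y on the vertex set. Then K (dimension 2) consists of the simplices:

  0-simplices (10): P, Q, R, S, T, U, V, W, X, Y
  1-simplices (30): PQ, PS, PT, PU, PX, PY, QS, QT, QV, QW, QY, RS, RT, RV, RW, RX, RY, ST, SU, SW, SX, TU, TV, TX, UV, UW, UY, VW, VY, WY
  2-simplices (20): PQT, PQY, PSU, PSX, PTX, PUY, QST, QSW, QVW, QVY, RSW, RSX, RTV, RTX, RVY, RWY, STU, TUV, UVW, UWY

giving chain groups C_0 ≅ Z^10, C_1 ≅ Z^30, C_2 ≅ Z^20.

The boundary map ∂_1: C_1 → C_0 is given by ∂[p,q] = [q] − [p]. For instance
  ∂PT = T − P.
This gives a 10×30 integer matrix of rank 9; reducing to Smith normal form yields diagonal entries (1,1,1,1,1,1,1,1,1).

The boundary map ∂_2: C_2 → C_1 sends each 2-simplex [p,q,r] to [q,r] − [p,r] + [p,q]. For instance
  ∂PTX = TX − PX + PT,
  ∂TUV = UV − TV + TU.
As a 30×20 matrix over Z this has rank 20, with invariant factors (1,1,1,1,1,1,1,1,1,1,1,1,1,1,1,1,1,1,1,2).

Now H_k = ker ∂_k / im ∂_{k+1}, so:

  H_0: rank C_0 − rank ∂_1 = 10 − 9 = 1, and the invariant factors of ∂_1 are all 1, so H_0 ≅ Z.
  H_1: rank ker ∂_1 − rank ∂_2 = (30 − 9) − 20 = 1, and ∂_2 has invariant factor 2 > 1, so H_1 ≅ Z ⊕ Z/2Z.
  H_2: rank ker ∂_2 − rank ∂_3 = (20 − 20) − 0 = 0, and there is no ∂_3, so H_2 ≅ 0.

As a check, the Euler characteristic is 10 − 30 + 20 = 0, which agrees with 1 − 1 + 0 = 0.

H_0 ≅ Z,  H_1 ≅ Z ⊕ Z/2Z,  H_2 = 0.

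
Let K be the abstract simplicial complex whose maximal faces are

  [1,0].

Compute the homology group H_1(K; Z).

H_1 ≅ 0.

Order the vertices as 0 < 1. Listing each simplex with vertices in this order, K has dimension 1 with simplices:

  0-simplices (2): [0], [1]
  1-simplices (1): [0,1]

Hence C_0 ≅ Z^2, C_1 ≅ Z^1.

The boundary map ∂_1: C_1 → C_0 maps an edge to its endpoints' difference, ∂[p,q] = q − p.
The 2×1 boundary matrix has rank 1 and Smith normal form diag(1).

Computing H_k = (kernel of ∂_k) / (image of ∂_{k+1}):

  H_1: rank ker ∂_1 − rank ∂_2 = (1 − 1) − 0 = 0, and there is no ∂_2, so H_1 = 0.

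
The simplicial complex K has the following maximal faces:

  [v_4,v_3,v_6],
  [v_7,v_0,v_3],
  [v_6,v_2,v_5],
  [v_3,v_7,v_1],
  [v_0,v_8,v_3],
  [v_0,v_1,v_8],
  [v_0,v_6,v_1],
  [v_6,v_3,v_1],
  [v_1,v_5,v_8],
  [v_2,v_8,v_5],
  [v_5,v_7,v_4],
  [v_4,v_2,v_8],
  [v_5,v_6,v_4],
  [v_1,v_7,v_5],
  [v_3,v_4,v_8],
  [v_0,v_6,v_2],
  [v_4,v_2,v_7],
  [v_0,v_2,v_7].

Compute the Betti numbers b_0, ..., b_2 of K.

b_0 = 1, b_1 = 1, b_2 = 0.

Take the total order v_0 < v_1 < v_2 < v_3 < v_4 < v_5 < v_6 < v_7 < v_8 on the vertex set. Then K (dimension 2) consists of the simplices:

  0-simplices (9): [v_0], [v_1], [v_2], [v_3], [v_4], [v_5], [v_6], [v_7], [v_8]
  1-simplices (27): (27 of them)
  2-simplices (18): (18 of them)

giving chain groups C_0 ≅ Z^9, C_1 ≅ Z^27, C_2 ≅ Z^18.

The boundary map ∂_1: C_1 → C_0 sends each edge [p,q] (with p < q) to q − p.
As a 9×27 matrix over Z this has rank 8, with invariant factors (1,1,1,1,1,1,1,1).

The boundary map ∂_2: C_2 → C_1 sends each 2-simplex [p,q,r] to [q,r] − [p,r] + [p,q]. For instance
  ∂[v_1,v_5,v_7] = [v_5,v_7] − [v_1,v_7] + [v_1,v_5],
  ∂[v_2,v_5,v_8] = [v_5,v_8] − [v_2,v_8] + [v_2,v_5].
The resulting 27×18 matrix has rank 18, and its Smith normal form has invariant factors (1,1,1,1,1,1,1,1,1,1,1,1,1,1,1,1,1,2).

From H_k ≅ ker(∂_k) / im(∂_{k+1}) we obtain:

  H_0: rank C_0 − rank ∂_1 = 9 − 8 = 1, and the invariant factors of ∂_1 are all 1, so H_0 = Z.
  H_1: rank ker ∂_1 − rank ∂_2 = (27 − 8) − 18 = 1, and ∂_2 has invariant factor 2 > 1, so H_1 = Z ⊕ Z/2.
  H_2: rank ker ∂_2 − rank ∂_3 = (18 − 18) − 0 = 0, and there is no ∂_3, so H_2 = 0.

(K is a triangulation of the Klein bottle.)

Hence the Betti numbers are b_0 = 1, b_1 = 1, b_2 = 0.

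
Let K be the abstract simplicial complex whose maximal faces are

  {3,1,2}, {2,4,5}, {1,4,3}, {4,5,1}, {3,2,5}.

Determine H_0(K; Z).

H_0 = Z.

K has 5 vertices, 10 edges, 5 triangles.
rank ∂_0 = 0, rank ∂_1 = 4 ⇒ b_0 = 5 − 0 − 4 = 1; all invariant factors of ∂_1 are 1 so no torsion. So H_0 = Z.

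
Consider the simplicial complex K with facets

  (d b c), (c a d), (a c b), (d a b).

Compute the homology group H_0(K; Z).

We work with the vertex ordering a < b < c < d. The simplices of K, each written with vertices in increasing order, are:

  0-simplices (4): a, b, c, d
  1-simplices (6): ab, ac, ad, bc, bd, cd
  2-simplices (4): abc, abd, acd, bcd

giving chain groups C_0 ≅ Z^4, C_1 ≅ Z^6, C_2 ≅ Z^4.

∂_1: C_1 → C_0 sends each edge [p,q] (with p < q) to q − p.
The resulting 4×6 matrix has rank 3, and its Smith normal form has invariant factors (1,1,1).

∂_2: C_2 → C_1 acts by ∂[p,q,r] = [q,r] − [p,r] + [p,q]. For instance
  ∂acd = cd − ad + ac,
  ∂bcd = cd − bd + bc.
This gives a 6×4 integer matrix of rank 3; reducing to Smith normal form yields diagonal entries (1,1,1).

Now H_k = ker ∂_k / im ∂_{k+1}, so:

  H_0: rank C_0 − rank ∂_1 = 4 − 3 = 1, and the invariant factors of ∂_1 are all 1, so H_0 ≅ Z.

H_0 ≅ Z.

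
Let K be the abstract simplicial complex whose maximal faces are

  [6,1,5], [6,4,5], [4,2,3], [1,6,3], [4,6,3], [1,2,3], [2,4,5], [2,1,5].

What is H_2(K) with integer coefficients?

H_2 ≅ Z.

Take the total order 1 < 2 < 3 < 4 < 5 < 6 on the vertex set. Then K (dimension 2) consists of the simplices:

  0-simplices (6): [1], [2], [3], [4], [5], [6]
  1-simplices (12): [1,2], [1,3], [1,5], [1,6], [2,3], [2,4], [2,5], [3,4], [3,6], [4,5], [4,6], [5,6]
  2-simplices (8): [1,2,3], [1,2,5], [1,3,6], [1,5,6], [2,3,4], [2,4,5], [3,4,6], [4,5,6]

Hence C_0 ≅ Z^6, C_1 ≅ Z^12, C_2 ≅ Z^8.

Boundary ∂_1: C_1 → C_0 is given by ∂[p,q] = [q] − [p].
This gives a 6×12 integer matrix of rank 5; reducing to Smith normal form yields diagonal entries (1,1,1,1,1).

∂_2: C_2 → C_1 sends each 2-simplex [p,q,r] to [q,r] − [p,r] + [p,q]. For instance
  ∂[4,5,6] = [5,6] − [4,6] + [4,5],
  ∂[1,2,3] = [2,3] − [1,3] + [1,2].
This gives a 12×8 integer matrix of rank 7; reducing to Smith normal form yields diagonal entries (1,1,1,1,1,1,1).

Now H_k = ker ∂_k / im ∂_{k+1}, so:

  H_2: rank ker ∂_2 − rank ∂_3 = (8 − 7) − 0 = 1, and there is no ∂_3, so H_2 ≅ Z.

(K is a triangulation of the 2-sphere S^2.)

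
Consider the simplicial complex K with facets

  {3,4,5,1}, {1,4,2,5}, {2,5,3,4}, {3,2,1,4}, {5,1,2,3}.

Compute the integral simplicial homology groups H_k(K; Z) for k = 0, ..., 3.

H_0 = Z,  H_1 = 0,  H_2 = 0,  H_3 = Z.

Fix the vertex order 1 < 2 < 3 < 4 < 5 and write every simplex with vertices in increasing order. Then dim K = 3 and the simplices of K are:

  0-simplices (5): [1], [2], [3], [4], [5]
  1-simplices (10): [1,2], [1,3], [1,4], [1,5], [2,3], [2,4], [2,5], [3,4], [3,5], [4,5]
  2-simplices (10): [1,2,3], [1,2,4], [1,2,5], [1,3,4], [1,3,5], [1,4,5], [2,3,4], [2,3,5], [2,4,5], [3,4,5]
  3-simplices (5): [1,2,3,4], [1,2,3,5], [1,2,4,5], [1,3,4,5], [2,3,4,5]

giving chain groups C_0 ≅ Z^5, C_1 ≅ Z^10, C_2 ≅ Z^10, C_3 ≅ Z^5.

∂_1: C_1 → C_0 sends each edge [p,q] (with p < q) to q − p.
As a 5×10 matrix over Z this has rank 4, with invariant factors (1,1,1,1).

Boundary ∂_2: C_2 → C_1 maps a triangle to the signed sum of its edges. For instance
  ∂[1,3,4] = [3,4] − [1,4] + [1,3],
  ∂[1,2,3] = [2,3] − [1,3] + [1,2].
The 10×10 boundary matrix has rank 6 and Smith normal form diag(1,1,1,1,1,1).

∂_3: C_3 → C_2 sends each 3-simplex σ to the alternating sum Σ_i (−1)^i (σ with its i-th vertex removed). For instance
  ∂[1,2,4,5] = [2,4,5] − [1,4,5] + [1,2,5] − [1,2,4],
  ∂[2,3,4,5] = [3,4,5] − [2,4,5] + [2,3,5] − [2,3,4].
This gives a 10×5 integer matrix of rank 4; reducing to Smith normal form yields diagonal entries (1,1,1,1).

Computing H_k = (kernel of ∂_k) / (image of ∂_{k+1}):

  H_0: rank C_0 − rank ∂_1 = 5 − 4 = 1, and the invariant factors of ∂_1 are all 1, so H_0 ≅ Z.
  H_1: rank ker ∂_1 − rank ∂_2 = (10 − 4) − 6 = 0, and the invariant factors of ∂_2 are all 1, so H_1 ≅ 0.
  H_2: rank ker ∂_2 − rank ∂_3 = (10 − 6) − 4 = 0, and the invariant factors of ∂_3 are all 1, so H_2 ≅ 0.
  H_3: rank ker ∂_3 − rank ∂_4 = (5 − 4) − 0 = 1, and there is no ∂_4, so H_3 ≅ Z.

(K is a triangulation of the 3-sphere S^3.)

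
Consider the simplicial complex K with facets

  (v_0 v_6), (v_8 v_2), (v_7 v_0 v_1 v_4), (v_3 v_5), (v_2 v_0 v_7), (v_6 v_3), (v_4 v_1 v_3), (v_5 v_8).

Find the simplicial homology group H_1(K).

H_1 ≅ Z^2.

Order the vertices as v_0 < v_1 < v_2 < v_3 < v_4 < v_5 < v_6 < v_7 < v_8. Listing each simplex with vertices in this order, K has dimension 3 with simplices:

  0-simplices (9): [v_0], [v_1], [v_2], [v_3], [v_4], [v_5], [v_6], [v_7], [v_8]
  1-simplices (15): (15 of them)
  2-simplices (6): [v_0,v_1,v_4], [v_0,v_1,v_7], [v_0,v_2,v_7], [v_0,v_4,v_7], [v_1,v_3,v_4], [v_1,v_4,v_7]
  3-simplices (1): [v_0,v_1,v_4,v_7]

so the chain groups are C_0 ≅ Z^9, C_1 ≅ Z^15, C_2 ≅ Z^6, C_3 ≅ Z^1.

∂_1: C_1 → C_0 maps an edge to its endpoints' difference, ∂[p,q] = q − p.
The resulting 9×15 matrix has rank 8, and its Smith normal form has invariant factors (1,1,1,1,1,1,1,1).

Boundary ∂_2: C_2 → C_1 acts by ∂[p,q,r] = [q,r] − [p,r] + [p,q]. For instance
  ∂[v_0,v_4,v_7] = [v_4,v_7] − [v_0,v_7] + [v_0,v_4],
  ∂[v_0,v_1,v_7] = [v_1,v_7] − [v_0,v_7] + [v_0,v_1].
The 15×6 boundary matrix has rank 5 and Smith normal form diag(1,1,1,1,1).

The boundary map ∂_3: C_3 → C_2 sends each 3-simplex σ to the alternating sum Σ_i (−1)^i (σ with its i-th vertex removed). For instance
  ∂[v_0,v_1,v_4,v_7] = [v_1,v_4,v_7] − [v_0,v_4,v_7] + [v_0,v_1,v_7] − [v_0,v_1,v_4].
This gives a 6×1 integer matrix of rank 1; reducing to Smith normal form yields diagonal entries (1).

From H_k ≅ ker(∂_k) / im(∂_{k+1}) we obtain:

  H_1: rank ker ∂_1 − rank ∂_2 = (15 − 8) − 5 = 2, and the invariant factors of ∂_2 are all 1, so H_1 = Z^2.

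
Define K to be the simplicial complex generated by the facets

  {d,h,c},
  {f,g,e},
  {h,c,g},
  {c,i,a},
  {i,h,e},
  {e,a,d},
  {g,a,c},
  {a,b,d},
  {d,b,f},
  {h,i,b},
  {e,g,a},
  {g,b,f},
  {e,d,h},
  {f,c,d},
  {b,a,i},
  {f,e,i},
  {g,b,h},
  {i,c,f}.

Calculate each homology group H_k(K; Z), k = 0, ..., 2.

Fix the vertex order a < b < c < d < e < f < g < h < i and write every simplex with vertices in increasing order. Then dim K = 2 and the simplices of K are:

  0-simplices (9): a, b, c, d, e, f, g, h, i
  1-simplices (27): ab, ac, ad, ae, ag, ai, bd, bf, bg, bh, bi, cd, cf, cg, ch, ci, de, df, dh, ef, eg, eh, ei, fg, fi, gh, hi
  2-simplices (18): abd, abi, acg, aci, ade, aeg, bdf, bfg, bgh, bhi, cdf, cdh, cfi, cgh, deh, efg, efi, ehi

giving chain groups C_0 ≅ Z^9, C_1 ≅ Z^27, C_2 ≅ Z^18.

The boundary map ∂_1: C_1 → C_0 sends each edge [p,q] (with p < q) to q − p. For instance
  ∂fg = g − f.
The resulting 9×27 matrix has rank 8, and its Smith normal form has invariant factors (1,1,1,1,1,1,1,1).

∂_2: C_2 → C_1 sends each 2-simplex [p,q,r] to [q,r] − [p,r] + [p,q]. For instance
  ∂aci = ci − ai + ac,
  ∂abd = bd − ad + ab.
The 27×18 boundary matrix has rank 17 and Smith normal form diag(1,1,1,1,1,1,1,1,1,1,1,1,1,1,1,1,1).

Reading off H_k = ker ∂_k / im ∂_{k+1}:

  H_0: rank C_0 − rank ∂_1 = 9 − 8 = 1, and the invariant factors of ∂_1 are all 1, so H_0 ≅ Z.
  H_1: rank ker ∂_1 − rank ∂_2 = (27 − 8) − 17 = 2, and the invariant factors of ∂_2 are all 1, so H_1 ≅ Z^2.
  H_2: rank ker ∂_2 − rank ∂_3 = (18 − 17) − 0 = 1, and there is no ∂_3, so H_2 ≅ Z.

As a check, the Euler characteristic is 9 − 27 + 18 = 0, which agrees with 1 − 2 + 1 = 0.

H_0 = Z,  H_1 = Z^2,  H_2 = Z.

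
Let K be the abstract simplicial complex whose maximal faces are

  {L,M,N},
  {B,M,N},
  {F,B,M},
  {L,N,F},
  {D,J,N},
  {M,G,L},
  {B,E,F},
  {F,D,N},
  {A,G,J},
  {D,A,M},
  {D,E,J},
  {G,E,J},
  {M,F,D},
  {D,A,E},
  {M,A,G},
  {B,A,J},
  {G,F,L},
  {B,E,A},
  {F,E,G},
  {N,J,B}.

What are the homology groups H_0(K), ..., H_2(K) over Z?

Order the vertices as A < B < D < E < F < G < J < L < M < N. Listing each simplex with vertices in this order, K has dimension 2 with simplices:

  0-simplices (10): A, B, D, E, F, G, J, L, M, N
  1-simplices (30): AB, AD, AE, AG, AJ, AM, BE, BF, BJ, BM, BN, DE, DF, DJ, DM, DN, EF, EG, EJ, FG, FL, FM, FN, GJ, GL, GM, JN, LM, LN, MN
  2-simplices (20): ABE, ABJ, ADE, ADM, AGJ, AGM, BEF, BFM, BJN, BMN, DEJ, DFM, DFN, DJN, EFG, EGJ, FGL, FLN, GLM, LMN

Hence C_0 ≅ Z^10, C_1 ≅ Z^30, C_2 ≅ Z^20.

Boundary ∂_1: C_1 → C_0 is given by ∂[p,q] = [q] − [p]. For instance
  ∂FN = N − F.
The resulting 10×30 matrix has rank 9, and its Smith normal form has invariant factors (1,1,1,1,1,1,1,1,1).

∂_2: C_2 → C_1 sends each 2-simplex [p,q,r] to [q,r] − [p,r] + [p,q]. For instance
  ∂ADE = DE − AE + AD,
  ∂AGM = GM − AM + AG.
The resulting 30×20 matrix has rank 20, and its Smith normal form has invariant factors (1,1,1,1,1,1,1,1,1,1,1,1,1,1,1,1,1,1,1,2).

Computing H_k = (kernel of ∂_k) / (image of ∂_{k+1}):

  H_0: rank C_0 − rank ∂_1 = 10 − 9 = 1, and the invariant factors of ∂_1 are all 1, so H_0 ≅ Z.
  H_1: rank ker ∂_1 − rank ∂_2 = (30 − 9) − 20 = 1, and ∂_2 has invariant factor 2 > 1, so H_1 ≅ Z ⊕ Z_2.
  H_2: rank ker ∂_2 − rank ∂_3 = (20 − 20) − 0 = 0, and there is no ∂_3, so H_2 ≅ 0.

H_0 ≅ Z,  H_1 ≅ Z ⊕ Z_2,  H_2 = 0.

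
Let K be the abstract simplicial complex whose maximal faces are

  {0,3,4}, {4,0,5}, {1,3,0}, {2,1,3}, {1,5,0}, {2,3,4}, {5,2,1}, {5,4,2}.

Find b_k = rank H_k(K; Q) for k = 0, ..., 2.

b_0 = 1, b_1 = 0, b_2 = 1.

K has 6 vertices, 12 edges, 8 triangles.
rank ∂_0 = 0, rank ∂_1 = 5 ⇒ b_0 = 6 − 0 − 5 = 1; all invariant factors of ∂_1 are 1 so no torsion. So H_0 ≅ Z.
rank ∂_1 = 5, rank ∂_2 = 7 ⇒ b_1 = 12 − 5 − 7 = 0; all invariant factors of ∂_2 are 1 so no torsion. So H_1 ≅ 0.
rank ∂_2 = 7, rank ∂_3 = 0 ⇒ b_2 = 8 − 7 − 0 = 1. So H_2 ≅ Z.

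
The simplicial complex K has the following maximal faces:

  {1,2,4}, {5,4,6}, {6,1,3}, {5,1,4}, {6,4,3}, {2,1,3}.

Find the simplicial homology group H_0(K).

K has 6 vertices, 12 edges, 6 triangles.
rank ∂_0 = 0, rank ∂_1 = 5 ⇒ b_0 = 6 − 0 − 5 = 1; all invariant factors of ∂_1 are 1 so no torsion. So H_0 ≅ Z.

H_0 ≅ Z.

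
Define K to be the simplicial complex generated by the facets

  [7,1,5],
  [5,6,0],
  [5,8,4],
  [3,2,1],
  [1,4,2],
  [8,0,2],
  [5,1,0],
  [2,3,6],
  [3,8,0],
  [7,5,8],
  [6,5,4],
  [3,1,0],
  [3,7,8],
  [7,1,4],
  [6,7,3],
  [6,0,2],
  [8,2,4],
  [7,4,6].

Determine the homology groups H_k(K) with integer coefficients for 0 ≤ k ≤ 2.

We work with the vertex ordering 0 < 1 < 2 < 3 < 4 < 5 < 6 < 7 < 8. The simplices of K, each written with vertices in increasing order, are:

  0-simplices (9): [0], [1], [2], [3], [4], [5], [6], [7], [8]
  1-simplices (27): (27 of them)
  2-simplices (18): [0,1,3], [0,1,5], [0,2,6], [0,2,8], [0,3,8], [0,5,6], [1,2,3], [1,2,4], [1,4,7], [1,5,7], [2,3,6], [2,4,8], [3,6,7], [3,7,8], [4,5,6], [4,5,8], [4,6,7], [5,7,8]

so the chain groups are C_0 ≅ Z^9, C_1 ≅ Z^27, C_2 ≅ Z^18.

The boundary map ∂_1: C_1 → C_0 is given by ∂[p,q] = [q] − [p].
The 9×27 boundary matrix has rank 8 and Smith normal form diag(1,1,1,1,1,1,1,1).

Boundary ∂_2: C_2 → C_1 maps a triangle to the signed sum of its edges. For instance
  ∂[2,4,8] = [4,8] − [2,8] + [2,4],
  ∂[0,2,8] = [2,8] − [0,8] + [0,2].
This gives a 27×18 integer matrix of rank 18; reducing to Smith normal form yields diagonal entries (1,1,1,1,1,1,1,1,1,1,1,1,1,1,1,1,1,2).

Reading off H_k = ker ∂_k / im ∂_{k+1}:

  H_0: rank C_0 − rank ∂_1 = 9 − 8 = 1, and the invariant factors of ∂_1 are all 1, so H_0 ≅ Z.
  H_1: rank ker ∂_1 − rank ∂_2 = (27 − 8) − 18 = 1, and ∂_2 has invariant factor 2 > 1, so H_1 ≅ Z ⊕ Z/2.
  H_2: rank ker ∂_2 − rank ∂_3 = (18 − 18) − 0 = 0, and there is no ∂_3, so H_2 ≅ 0.

(K is a triangulation of the Klein bottle.)

H_0 = Z,  H_1 = Z ⊕ Z/2,  H_2 = 0.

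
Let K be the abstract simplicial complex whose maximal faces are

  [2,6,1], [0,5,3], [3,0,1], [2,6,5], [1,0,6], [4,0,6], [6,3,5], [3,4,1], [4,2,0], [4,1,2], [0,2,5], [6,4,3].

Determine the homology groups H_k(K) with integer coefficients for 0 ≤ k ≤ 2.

H_0 = Z,  H_1 = Z/2Z,  H_2 = 0.

Order the vertices as 0 < 1 < 2 < 3 < 4 < 5 < 6. Listing each simplex with vertices in this order, K has dimension 2 with simplices:

  0-simplices (7): [0], [1], [2], [3], [4], [5], [6]
  1-simplices (18): [0,1], [0,2], [0,3], [0,4], [0,5], [0,6], [1,2], [1,3], [1,4], [1,6], [2,4], [2,5], [2,6], [3,4], [3,5], [3,6], [4,6], [5,6]
  2-simplices (12): [0,1,3], [0,1,6], [0,2,4], [0,2,5], [0,3,5], [0,4,6], [1,2,4], [1,2,6], [1,3,4], [2,5,6], [3,4,6], [3,5,6]

giving chain groups C_0 ≅ Z^7, C_1 ≅ Z^18, C_2 ≅ Z^12.

Boundary ∂_1: C_1 → C_0 sends each edge [p,q] (with p < q) to q − p.
As a 7×18 matrix over Z this has rank 6, with invariant factors (1,1,1,1,1,1).

∂_2: C_2 → C_1 sends each 2-simplex [p,q,r] to [q,r] − [p,r] + [p,q]. For instance
  ∂[3,5,6] = [5,6] − [3,6] + [3,5],
  ∂[1,2,6] = [2,6] − [1,6] + [1,2].
The resulting 18×12 matrix has rank 12, and its Smith normal form has invariant factors (1,1,1,1,1,1,1,1,1,1,1,2).

Computing H_k = (kernel of ∂_k) / (image of ∂_{k+1}):

  H_0: rank C_0 − rank ∂_1 = 7 − 6 = 1, and the invariant factors of ∂_1 are all 1, so H_0 ≅ Z.
  H_1: rank ker ∂_1 − rank ∂_2 = (18 − 6) − 12 = 0, and ∂_2 has invariant factor 2 > 1, so H_1 ≅ Z/2Z.
  H_2: rank ker ∂_2 − rank ∂_3 = (12 − 12) − 0 = 0, and there is no ∂_3, so H_2 ≅ 0.

As a check, the Euler characteristic is 7 − 18 + 12 = 1, which agrees with 1 − 0 + 0 = 1.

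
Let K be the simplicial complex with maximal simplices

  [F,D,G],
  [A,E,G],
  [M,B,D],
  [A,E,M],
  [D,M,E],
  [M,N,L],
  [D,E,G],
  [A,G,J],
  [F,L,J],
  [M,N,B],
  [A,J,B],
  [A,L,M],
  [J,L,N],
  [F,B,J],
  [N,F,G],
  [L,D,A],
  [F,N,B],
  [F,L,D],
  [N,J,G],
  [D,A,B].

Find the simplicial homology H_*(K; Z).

K has 10 vertices, 30 edges, 20 triangles.
rank ∂_0 = 0, rank ∂_1 = 9 ⇒ b_0 = 10 − 0 − 9 = 1; all invariant factors of ∂_1 are 1 so no torsion. So H_0 = Z.
rank ∂_1 = 9, rank ∂_2 = 20 ⇒ b_1 = 30 − 9 − 20 = 1; ∂_2 has invariant factor(s) [2] giving torsion. So H_1 = Z × Z/2.
rank ∂_2 = 20, rank ∂_3 = 0 ⇒ b_2 = 20 − 20 − 0 = 0. So H_2 = 0.

H_0 = Z,  H_1 = Z × Z/2,  H_2 = 0.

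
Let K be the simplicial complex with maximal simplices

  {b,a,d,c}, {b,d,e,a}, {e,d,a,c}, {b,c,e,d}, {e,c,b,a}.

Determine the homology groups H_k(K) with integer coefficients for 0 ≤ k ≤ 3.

H_0 = Z,  H_1 = 0,  H_2 = 0,  H_3 = Z.

We work with the vertex ordering a < b < c < d < e. The simplices of K, each written with vertices in increasing order, are:

  0-simplices (5): a, b, c, d, e
  1-simplices (10): ab, ac, ad, ae, bc, bd, be, cd, ce, de
  2-simplices (10): abc, abd, abe, acd, ace, ade, bcd, bce, bde, cde
  3-simplices (5): abcd, abce, abde, acde, bcde

so the chain groups are C_0 ≅ Z^5, C_1 ≅ Z^10, C_2 ≅ Z^10, C_3 ≅ Z^5.

∂_1: C_1 → C_0 maps an edge to its endpoints' difference, ∂[p,q] = q − p. For instance
  ∂bc = c − b.
The 5×10 boundary matrix has rank 4 and Smith normal form diag(1,1,1,1).

Boundary ∂_2: C_2 → C_1 acts by ∂[p,q,r] = [q,r] − [p,r] + [p,q]. For instance
  ∂bce = ce − be + bc,
  ∂ace = ce − ae + ac.
As a 10×10 matrix over Z this has rank 6, with invariant factors (1,1,1,1,1,1).

∂_3: C_3 → C_2 sends each 3-simplex σ to the alternating sum Σ_i (−1)^i (σ with its i-th vertex removed). For instance
  ∂abce = bce − ace + abe − abc,
  ∂bcde = cde − bde + bce − bcd.
The resulting 10×5 matrix has rank 4, and its Smith normal form has invariant factors (1,1,1,1).

From H_k ≅ ker(∂_k) / im(∂_{k+1}) we obtain:

  H_0: rank C_0 − rank ∂_1 = 5 − 4 = 1, and the invariant factors of ∂_1 are all 1, so H_0 ≅ Z.
  H_1: rank ker ∂_1 − rank ∂_2 = (10 − 4) − 6 = 0, and the invariant factors of ∂_2 are all 1, so H_1 ≅ 0.
  H_2: rank ker ∂_2 − rank ∂_3 = (10 − 6) − 4 = 0, and the invariant factors of ∂_3 are all 1, so H_2 ≅ 0.
  H_3: rank ker ∂_3 − rank ∂_4 = (5 − 4) − 0 = 1, and there is no ∂_4, so H_3 ≅ Z.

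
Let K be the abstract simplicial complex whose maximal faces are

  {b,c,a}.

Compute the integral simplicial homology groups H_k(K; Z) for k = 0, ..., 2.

H_0 ≅ Z,  H_1 = 0,  H_2 = 0.

Fix the vertex order a < b < c and write every simplex with vertices in increasing order. Then dim K = 2 and the simplices of K are:

  0-simplices (3): a, b, c
  1-simplices (3): ab, ac, bc
  2-simplices (1): abc

so the chain groups are C_0 ≅ Z^3, C_1 ≅ Z^3, C_2 ≅ Z^1.

Boundary ∂_1: C_1 → C_0 sends each edge [p,q] (with p < q) to q − p. For instance
  ∂bc = c − b.
The 3×3 boundary matrix has rank 2 and Smith normal form diag(1,1).

∂_2: C_2 → C_1 maps a triangle to the signed sum of its edges. For instance
  ∂abc = bc − ac + ab.
This gives a 3×1 integer matrix of rank 1; reducing to Smith normal form yields diagonal entries (1).

Now H_k = ker ∂_k / im ∂_{k+1}, so:

  H_0: rank C_0 − rank ∂_1 = 3 − 2 = 1, and the invariant factors of ∂_1 are all 1, so H_0 = Z.
  H_1: rank ker ∂_1 − rank ∂_2 = (3 − 2) − 1 = 0, and the invariant factors of ∂_2 are all 1, so H_1 = 0.
  H_2: rank ker ∂_2 − rank ∂_3 = (1 − 1) − 0 = 0, and there is no ∂_3, so H_2 = 0.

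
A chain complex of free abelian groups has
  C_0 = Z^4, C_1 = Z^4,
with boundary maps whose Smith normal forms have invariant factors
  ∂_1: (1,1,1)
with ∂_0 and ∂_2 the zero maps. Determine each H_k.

H_0 ≅ Z,  H_1 ≅ Z.

H_0: b_0 = 4 − 0 − 3 = 1; torsion from ∂_1 factors > 1: none. So H_0 ≅ Z.
H_1: b_1 = 4 − 3 − 0 = 1; torsion from ∂_2 factors > 1: none. So H_1 ≅ Z.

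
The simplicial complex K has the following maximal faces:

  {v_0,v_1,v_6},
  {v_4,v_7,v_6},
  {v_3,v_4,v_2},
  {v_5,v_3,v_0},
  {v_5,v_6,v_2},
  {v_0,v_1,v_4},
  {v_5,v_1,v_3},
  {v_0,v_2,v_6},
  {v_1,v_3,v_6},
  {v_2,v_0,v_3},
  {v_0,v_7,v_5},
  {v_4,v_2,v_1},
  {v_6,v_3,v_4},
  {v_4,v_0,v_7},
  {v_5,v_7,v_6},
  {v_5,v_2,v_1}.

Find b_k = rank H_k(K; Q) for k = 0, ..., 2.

Order the vertices as v_0 < v_1 < v_2 < v_3 < v_4 < v_5 < v_6 < v_7. Listing each simplex with vertices in this order, K has dimension 2 with simplices:

  0-simplices (8): [v_0], [v_1], [v_2], [v_3], [v_4], [v_5], [v_6], [v_7]
  1-simplices (24): (24 of them)
  2-simplices (16): (16 of them)

Hence C_0 ≅ Z^8, C_1 ≅ Z^24, C_2 ≅ Z^16.

∂_1: C_1 → C_0 maps an edge to its endpoints' difference, ∂[p,q] = q − p.
The resulting 8×24 matrix has rank 7, and its Smith normal form has invariant factors (1,1,1,1,1,1,1).

Boundary ∂_2: C_2 → C_1 acts by ∂[p,q,r] = [q,r] − [p,r] + [p,q]. For instance
  ∂[v_1,v_3,v_5] = [v_3,v_5] − [v_1,v_5] + [v_1,v_3],
  ∂[v_1,v_3,v_6] = [v_3,v_6] − [v_1,v_6] + [v_1,v_3].
This gives a 24×16 integer matrix of rank 15; reducing to Smith normal form yields diagonal entries (1,1,1,1,1,1,1,1,1,1,1,1,1,1,1).

From H_k ≅ ker(∂_k) / im(∂_{k+1}) we obtain:

  H_0: rank C_0 − rank ∂_1 = 8 − 7 = 1, and the invariant factors of ∂_1 are all 1, so H_0 = Z.
  H_1: rank ker ∂_1 − rank ∂_2 = (24 − 7) − 15 = 2, and the invariant factors of ∂_2 are all 1, so H_1 = Z^2.
  H_2: rank ker ∂_2 − rank ∂_3 = (16 − 15) − 0 = 1, and there is no ∂_3, so H_2 = Z.

As a check, the Euler characteristic is 8 − 24 + 16 = 0, which agrees with 1 − 2 + 1 = 0.

Hence the Betti numbers are b_0 = 1, b_1 = 2, b_2 = 1.

b_0 = 1, b_1 = 2, b_2 = 1.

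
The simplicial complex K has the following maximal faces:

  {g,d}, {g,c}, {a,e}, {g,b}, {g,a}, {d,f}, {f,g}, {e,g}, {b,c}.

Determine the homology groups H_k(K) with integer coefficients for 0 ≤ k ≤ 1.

H_0 ≅ Z,  H_1 ≅ Z^3.

We work with the vertex ordering a < b < c < d < e < f < g. The simplices of K, each written with vertices in increasing order, are:

  0-simplices (7): a, b, c, d, e, f, g
  1-simplices (9): ae, ag, bc, bg, cg, df, dg, eg, fg

so the chain groups are C_0 ≅ Z^7, C_1 ≅ Z^9.

Boundary ∂_1: C_1 → C_0 is given by ∂[p,q] = [q] − [p]. For instance
  ∂eg = g − e.
As a 7×9 matrix over Z this has rank 6, with invariant factors (1,1,1,1,1,1).

From H_k ≅ ker(∂_k) / im(∂_{k+1}) we obtain:

  H_0: rank C_0 − rank ∂_1 = 7 − 6 = 1, and the invariant factors of ∂_1 are all 1, so H_0 = Z.
  H_1: rank ker ∂_1 − rank ∂_2 = (9 − 6) − 0 = 3, and there is no ∂_2, so H_1 = Z^3.

As a check, the Euler characteristic is 7 − 9 = -2, which agrees with 1 − 3 = -2.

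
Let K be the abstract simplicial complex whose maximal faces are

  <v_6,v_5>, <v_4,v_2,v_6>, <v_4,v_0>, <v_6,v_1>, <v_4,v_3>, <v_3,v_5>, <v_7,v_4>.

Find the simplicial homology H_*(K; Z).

Order the vertices as v_0 < v_1 < v_2 < v_3 < v_4 < v_5 < v_6 < v_7. Listing each simplex with vertices in this order, K has dimension 2 with simplices:

  0-simplices (8): [v_0], [v_1], [v_2], [v_3], [v_4], [v_5], [v_6], [v_7]
  1-simplices (9): [v_0,v_4], [v_1,v_6], [v_2,v_4], [v_2,v_6], [v_3,v_4], [v_3,v_5], [v_4,v_6], [v_4,v_7], [v_5,v_6]
  2-simplices (1): [v_2,v_4,v_6]

so the chain groups are C_0 ≅ Z^8, C_1 ≅ Z^9, C_2 ≅ Z^1.

The boundary map ∂_1: C_1 → C_0 sends each edge [p,q] (with p < q) to q − p. For instance
  ∂[v_5,v_6] = [v_6] − [v_5].
As a 8×9 matrix over Z this has rank 7, with invariant factors (1,1,1,1,1,1,1).

Boundary ∂_2: C_2 → C_1 sends each 2-simplex [p,q,r] to [q,r] − [p,r] + [p,q]. For instance
  ∂[v_2,v_4,v_6] = [v_4,v_6] − [v_2,v_6] + [v_2,v_4].
As a 9×1 matrix over Z this has rank 1, with invariant factors (1).

From H_k ≅ ker(∂_k) / im(∂_{k+1}) we obtain:

  H_0: rank C_0 − rank ∂_1 = 8 − 7 = 1, and the invariant factors of ∂_1 are all 1, so H_0 = Z.
  H_1: rank ker ∂_1 − rank ∂_2 = (9 − 7) − 1 = 1, and the invariant factors of ∂_2 are all 1, so H_1 = Z.
  H_2: rank ker ∂_2 − rank ∂_3 = (1 − 1) − 0 = 0, and there is no ∂_3, so H_2 = 0.

H_0 = Z,  H_1 = Z,  H_2 = 0.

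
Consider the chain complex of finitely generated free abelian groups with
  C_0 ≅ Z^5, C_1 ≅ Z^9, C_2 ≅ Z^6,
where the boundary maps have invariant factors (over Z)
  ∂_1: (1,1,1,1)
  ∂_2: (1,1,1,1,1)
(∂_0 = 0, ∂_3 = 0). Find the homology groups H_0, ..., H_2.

H_0: b_0 = 5 − 0 − 4 = 1; torsion from ∂_1 factors > 1: none. So H_0 = Z.
H_1: b_1 = 9 − 4 − 5 = 0; torsion from ∂_2 factors > 1: none. So H_1 = 0.
H_2: b_2 = 6 − 5 − 0 = 1; torsion from ∂_3 factors > 1: none. So H_2 = Z.

H_0 = Z,  H_1 = 0,  H_2 = Z.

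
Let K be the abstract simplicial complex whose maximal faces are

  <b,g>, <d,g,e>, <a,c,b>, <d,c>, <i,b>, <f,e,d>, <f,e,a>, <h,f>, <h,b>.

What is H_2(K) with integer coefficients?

We work with the vertex ordering a < b < c < d < e < f < g < h < i. The simplices of K, each written with vertices in increasing order, are:

  0-simplices (9): a, b, c, d, e, f, g, h, i
  1-simplices (15): ab, ac, ae, af, bc, bg, bh, bi, cd, de, df, dg, ef, eg, fh
  2-simplices (4): abc, aef, def, deg

so the chain groups are C_0 ≅ Z^9, C_1 ≅ Z^15, C_2 ≅ Z^4.

∂_1: C_1 → C_0 sends each edge [p,q] (with p < q) to q − p.
The 9×15 boundary matrix has rank 8 and Smith normal form diag(1,1,1,1,1,1,1,1).

∂_2: C_2 → C_1 acts by ∂[p,q,r] = [q,r] − [p,r] + [p,q]. For instance
  ∂aef = ef − af + ae,
  ∂def = ef − df + de.
This gives a 15×4 integer matrix of rank 4; reducing to Smith normal form yields diagonal entries (1,1,1,1).

Now H_k = ker ∂_k / im ∂_{k+1}, so:

  H_2: rank ker ∂_2 − rank ∂_3 = (4 − 4) − 0 = 0, and there is no ∂_3, so H_2 = 0.

H_2 ≅ 0.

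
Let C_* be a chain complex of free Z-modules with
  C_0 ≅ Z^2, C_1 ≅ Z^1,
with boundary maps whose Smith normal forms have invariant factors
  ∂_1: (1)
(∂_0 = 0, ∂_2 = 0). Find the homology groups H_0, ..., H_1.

H_0: b_0 = 2 − 0 − 1 = 1; torsion from ∂_1 factors > 1: none. So H_0 ≅ Z.
H_1: b_1 = 1 − 1 − 0 = 0; torsion from ∂_2 factors > 1: none. So H_1 ≅ 0.

H_0 ≅ Z,  H_1 = 0.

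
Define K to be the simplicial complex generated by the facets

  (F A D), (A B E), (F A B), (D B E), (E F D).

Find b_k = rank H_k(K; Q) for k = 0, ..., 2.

Order the vertices as A < B < D < E < F. Listing each simplex with vertices in this order, K has dimension 2 with simplices:

  0-simplices (5): A, B, D, E, F
  1-simplices (10): AB, AD, AE, AF, BD, BE, BF, DE, DF, EF
  2-simplices (5): ABE, ABF, ADF, BDE, DEF

Hence C_0 ≅ Z^5, C_1 ≅ Z^10, C_2 ≅ Z^5.

∂_1: C_1 → C_0 is given by ∂[p,q] = [q] − [p].
As a 5×10 matrix over Z this has rank 4, with invariant factors (1,1,1,1).

Boundary ∂_2: C_2 → C_1 acts by ∂[p,q,r] = [q,r] − [p,r] + [p,q]. For instance
  ∂ABE = BE − AE + AB,
  ∂BDE = DE − BE + BD.
As a 10×5 matrix over Z this has rank 5, with invariant factors (1,1,1,1,1).

Now H_k = ker ∂_k / im ∂_{k+1}, so:

  H_0: rank C_0 − rank ∂_1 = 5 − 4 = 1, and the invariant factors of ∂_1 are all 1, so H_0 = Z.
  H_1: rank ker ∂_1 − rank ∂_2 = (10 − 4) − 5 = 1, and the invariant factors of ∂_2 are all 1, so H_1 = Z.
  H_2: rank ker ∂_2 − rank ∂_3 = (5 − 5) − 0 = 0, and there is no ∂_3, so H_2 = 0.

Hence the Betti numbers are b_0 = 1, b_1 = 1, b_2 = 0.

b_0 = 1, b_1 = 1, b_2 = 0.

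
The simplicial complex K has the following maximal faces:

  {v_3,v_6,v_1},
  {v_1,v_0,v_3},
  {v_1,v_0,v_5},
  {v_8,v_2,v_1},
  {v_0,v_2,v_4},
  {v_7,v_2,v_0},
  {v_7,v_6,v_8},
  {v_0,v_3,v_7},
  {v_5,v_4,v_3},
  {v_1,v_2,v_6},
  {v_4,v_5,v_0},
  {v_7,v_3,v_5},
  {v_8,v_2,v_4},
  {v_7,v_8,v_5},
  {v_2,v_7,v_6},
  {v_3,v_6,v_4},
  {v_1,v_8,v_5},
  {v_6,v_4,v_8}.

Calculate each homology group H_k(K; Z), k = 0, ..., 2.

H_0 ≅ Z,  H_1 ≅ Z ⊕ Z/2Z,  H_2 = 0.

Fix the vertex order v_0 < v_1 < v_2 < v_3 < v_4 < v_5 < v_6 < v_7 < v_8 and write every simplex with vertices in increasing order. Then dim K = 2 and the simplices of K are:

  0-simplices (9): [v_0], [v_1], [v_2], [v_3], [v_4], [v_5], [v_6], [v_7], [v_8]
  1-simplices (27): (27 of them)
  2-simplices (18): (18 of them)

so the chain groups are C_0 ≅ Z^9, C_1 ≅ Z^27, C_2 ≅ Z^18.

The boundary map ∂_1: C_1 → C_0 is given by ∂[p,q] = [q] − [p]. For instance
  ∂[v_3,v_5] = [v_5] − [v_3].
This gives a 9×27 integer matrix of rank 8; reducing to Smith normal form yields diagonal entries (1,1,1,1,1,1,1,1).

The boundary map ∂_2: C_2 → C_1 sends each 2-simplex [p,q,r] to [q,r] − [p,r] + [p,q]. For instance
  ∂[v_1,v_2,v_6] = [v_2,v_6] − [v_1,v_6] + [v_1,v_2],
  ∂[v_3,v_4,v_6] = [v_4,v_6] − [v_3,v_6] + [v_3,v_4].
This gives a 27×18 integer matrix of rank 18; reducing to Smith normal form yields diagonal entries (1,1,1,1,1,1,1,1,1,1,1,1,1,1,1,1,1,2).

From H_k ≅ ker(∂_k) / im(∂_{k+1}) we obtain:

  H_0: rank C_0 − rank ∂_1 = 9 − 8 = 1, and the invariant factors of ∂_1 are all 1, so H_0 = Z.
  H_1: rank ker ∂_1 − rank ∂_2 = (27 − 8) − 18 = 1, and ∂_2 has invariant factor 2 > 1, so H_1 = Z ⊕ Z/2Z.
  H_2: rank ker ∂_2 − rank ∂_3 = (18 − 18) − 0 = 0, and there is no ∂_3, so H_2 = 0.

As a check, the Euler characteristic is 9 − 27 + 18 = 0, which agrees with 1 − 1 + 0 = 0.
(K is a triangulation of the Klein bottle.)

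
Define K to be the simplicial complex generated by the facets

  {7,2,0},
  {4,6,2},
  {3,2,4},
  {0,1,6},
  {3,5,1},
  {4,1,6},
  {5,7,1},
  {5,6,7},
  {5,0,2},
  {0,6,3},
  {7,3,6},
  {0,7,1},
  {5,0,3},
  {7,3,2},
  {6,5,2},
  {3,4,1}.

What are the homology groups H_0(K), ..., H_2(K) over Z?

H_0 ≅ Z,  H_1 ≅ Z^2,  H_2 ≅ Z.

Take the total order 0 < 1 < 2 < 3 < 4 < 5 < 6 < 7 on the vertex set. Then K (dimension 2) consists of the simplices:

  0-simplices (8): [0], [1], [2], [3], [4], [5], [6], [7]
  1-simplices (24): (24 of them)
  2-simplices (16): [0,1,6], [0,1,7], [0,2,5], [0,2,7], [0,3,5], [0,3,6], [1,3,4], [1,3,5], [1,4,6], [1,5,7], [2,3,4], [2,3,7], [2,4,6], [2,5,6], [3,6,7], [5,6,7]

giving chain groups C_0 ≅ Z^8, C_1 ≅ Z^24, C_2 ≅ Z^16.

The boundary map ∂_1: C_1 → C_0 maps an edge to its endpoints' difference, ∂[p,q] = q − p. For instance
  ∂[3,4] = [4] − [3].
The resulting 8×24 matrix has rank 7, and its Smith normal form has invariant factors (1,1,1,1,1,1,1).

Boundary ∂_2: C_2 → C_1 acts by ∂[p,q,r] = [q,r] − [p,r] + [p,q]. For instance
  ∂[3,6,7] = [6,7] − [3,7] + [3,6],
  ∂[2,3,4] = [3,4] − [2,4] + [2,3].
The 24×16 boundary matrix has rank 15 and Smith normal form diag(1,1,1,1,1,1,1,1,1,1,1,1,1,1,1).

Computing H_k = (kernel of ∂_k) / (image of ∂_{k+1}):

  H_0: rank C_0 − rank ∂_1 = 8 − 7 = 1, and the invariant factors of ∂_1 are all 1, so H_0 ≅ Z.
  H_1: rank ker ∂_1 − rank ∂_2 = (24 − 7) − 15 = 2, and the invariant factors of ∂_2 are all 1, so H_1 ≅ Z^2.
  H_2: rank ker ∂_2 − rank ∂_3 = (16 − 15) − 0 = 1, and there is no ∂_3, so H_2 ≅ Z.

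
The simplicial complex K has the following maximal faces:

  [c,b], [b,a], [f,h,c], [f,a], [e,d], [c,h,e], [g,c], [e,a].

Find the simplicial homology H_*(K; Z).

K has 8 vertices, 11 edges, 2 triangles.
rank ∂_0 = 0, rank ∂_1 = 7 ⇒ b_0 = 8 − 0 − 7 = 1; all invariant factors of ∂_1 are 1 so no torsion. So H_0 = Z.
rank ∂_1 = 7, rank ∂_2 = 2 ⇒ b_1 = 11 − 7 − 2 = 2; all invariant factors of ∂_2 are 1 so no torsion. So H_1 = Z^2.
rank ∂_2 = 2, rank ∂_3 = 0 ⇒ b_2 = 2 − 2 − 0 = 0. So H_2 = 0.

H_0 ≅ Z,  H_1 ≅ Z^2,  H_2 = 0.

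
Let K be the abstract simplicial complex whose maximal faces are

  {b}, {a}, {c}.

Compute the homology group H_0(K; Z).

Order the vertices as a < b < c. Listing each simplex with vertices in this order, K has dimension 0 with simplices:

  0-simplices (3): a, b, c

Hence C_0 ≅ Z^3.

From H_k ≅ ker(∂_k) / im(∂_{k+1}) we obtain:

  H_0: rank C_0 − rank ∂_1 = 3 − 0 = 3, and there is no ∂_1, so H_0 = Z^3.

(K is a triangulation of a set of 3 points.)

H_0 = Z^3.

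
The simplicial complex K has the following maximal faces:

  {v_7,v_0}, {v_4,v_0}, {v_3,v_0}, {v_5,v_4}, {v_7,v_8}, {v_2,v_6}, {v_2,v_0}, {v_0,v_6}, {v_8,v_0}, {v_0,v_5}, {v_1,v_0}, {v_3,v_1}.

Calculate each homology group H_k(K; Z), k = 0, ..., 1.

Take the total order v_0 < v_1 < v_2 < v_3 < v_4 < v_5 < v_6 < v_7 < v_8 on the vertex set. Then K (dimension 1) consists of the simplices:

  0-simplices (9): [v_0], [v_1], [v_2], [v_3], [v_4], [v_5], [v_6], [v_7], [v_8]
  1-simplices (12): [v_0,v_1], [v_0,v_2], [v_0,v_3], [v_0,v_4], [v_0,v_5], [v_0,v_6], [v_0,v_7], [v_0,v_8], [v_1,v_3], [v_2,v_6], [v_4,v_5], [v_7,v_8]

so the chain groups are C_0 ≅ Z^9, C_1 ≅ Z^12.

Boundary ∂_1: C_1 → C_0 maps an edge to its endpoints' difference, ∂[p,q] = q − p. For instance
  ∂[v_0,v_4] = [v_4] − [v_0].
The 9×12 boundary matrix has rank 8 and Smith normal form diag(1,1,1,1,1,1,1,1).

Now H_k = ker ∂_k / im ∂_{k+1}, so:

  H_0: rank C_0 − rank ∂_1 = 9 − 8 = 1, and the invariant factors of ∂_1 are all 1, so H_0 ≅ Z.
  H_1: rank ker ∂_1 − rank ∂_2 = (12 − 8) − 0 = 4, and there is no ∂_2, so H_1 ≅ Z^4.

As a check, the Euler characteristic is 9 − 12 = -3, which agrees with 1 − 4 = -3.

H_0 = Z,  H_1 = Z^4.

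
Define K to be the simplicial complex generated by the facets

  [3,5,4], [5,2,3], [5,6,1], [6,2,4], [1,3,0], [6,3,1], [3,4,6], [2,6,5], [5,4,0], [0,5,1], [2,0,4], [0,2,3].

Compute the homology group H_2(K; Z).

H_2 ≅ 0.

Fix the vertex order 0 < 1 < 2 < 3 < 4 < 5 < 6 and write every simplex with vertices in increasing order. Then dim K = 2 and the simplices of K are:

  0-simplices (7): [0], [1], [2], [3], [4], [5], [6]
  1-simplices (18): [0,1], [0,2], [0,3], [0,4], [0,5], [1,3], [1,5], [1,6], [2,3], [2,4], [2,5], [2,6], [3,4], [3,5], [3,6], [4,5], [4,6], [5,6]
  2-simplices (12): [0,1,3], [0,1,5], [0,2,3], [0,2,4], [0,4,5], [1,3,6], [1,5,6], [2,3,5], [2,4,6], [2,5,6], [3,4,5], [3,4,6]

Hence C_0 ≅ Z^7, C_1 ≅ Z^18, C_2 ≅ Z^12.

The boundary map ∂_1: C_1 → C_0 sends each edge [p,q] (with p < q) to q − p. For instance
  ∂[3,6] = [6] − [3].
The 7×18 boundary matrix has rank 6 and Smith normal form diag(1,1,1,1,1,1).

∂_2: C_2 → C_1 acts by ∂[p,q,r] = [q,r] − [p,r] + [p,q]. For instance
  ∂[0,2,3] = [2,3] − [0,3] + [0,2],
  ∂[1,5,6] = [5,6] − [1,6] + [1,5].
This gives a 18×12 integer matrix of rank 12; reducing to Smith normal form yields diagonal entries (1,1,1,1,1,1,1,1,1,1,1,2).

Reading off H_k = ker ∂_k / im ∂_{k+1}:

  H_2: rank ker ∂_2 − rank ∂_3 = (12 − 12) − 0 = 0, and there is no ∂_3, so H_2 ≅ 0.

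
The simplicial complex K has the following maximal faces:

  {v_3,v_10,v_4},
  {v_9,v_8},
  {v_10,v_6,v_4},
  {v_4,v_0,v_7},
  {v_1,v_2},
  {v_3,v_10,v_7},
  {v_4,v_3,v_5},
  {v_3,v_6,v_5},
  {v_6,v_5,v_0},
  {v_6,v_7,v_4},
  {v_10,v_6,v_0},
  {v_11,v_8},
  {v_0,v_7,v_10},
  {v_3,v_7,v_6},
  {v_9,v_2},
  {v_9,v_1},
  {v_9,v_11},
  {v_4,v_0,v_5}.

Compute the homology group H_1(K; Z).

H_1 ≅ Z^2 ⊕ Z_2.

Take the total order v_0 < v_1 < v_2 < v_3 < v_4 < v_5 < v_6 < v_7 < v_8 < v_9 < v_10 < v_11 on the vertex set. Then K (dimension 2) consists of the simplices:

  0-simplices (12): [v_0], [v_1], [v_2], [v_3], [v_4], [v_5], [v_6], [v_7], [v_8], [v_9], [v_10], [v_11]
  1-simplices (24): (24 of them)
  2-simplices (12): (12 of them)

Hence C_0 ≅ Z^12, C_1 ≅ Z^24, C_2 ≅ Z^12.

The boundary map ∂_1: C_1 → C_0 sends each edge [p,q] (with p < q) to q − p. For instance
  ∂[v_3,v_7] = [v_7] − [v_3].
This gives a 12×24 integer matrix of rank 10; reducing to Smith normal form yields diagonal entries (1,1,1,1,1,1,1,1,1,1).

∂_2: C_2 → C_1 maps a triangle to the signed sum of its edges. For instance
  ∂[v_0,v_7,v_10] = [v_7,v_10] − [v_0,v_10] + [v_0,v_7],
  ∂[v_0,v_4,v_5] = [v_4,v_5] − [v_0,v_5] + [v_0,v_4].
As a 24×12 matrix over Z this has rank 12, with invariant factors (1,1,1,1,1,1,1,1,1,1,1,2).

Now H_k = ker ∂_k / im ∂_{k+1}, so:

  H_1: rank ker ∂_1 − rank ∂_2 = (24 − 10) − 12 = 2, and ∂_2 has invariant factor 2 > 1, so H_1 = Z^2 ⊕ Z_2.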